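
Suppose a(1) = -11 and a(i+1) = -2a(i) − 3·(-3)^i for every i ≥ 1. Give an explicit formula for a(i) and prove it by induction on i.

Claim: a(i) = (-2)^i + 3·(-3)^i.

Base case: a(1) = -11, and (-2)^1 + 3·(-3)^1 = -2 − 9 = -11.
Assume a(r) = (-2)^r + 3·(-3)^r for some r ≥ 1.
Then a(r+1) = -2a(r) − 3·(-3)^r = -2·((-2)^r + 3·(-3)^r) − 3·(-3)^r = (-2)^{r+1} − 6·(-3)^r − 3·(-3)^r = (-2)^{r+1} − 9·(-3)^r = (-2)^{r+1} + 3·(-3)^{r+1}.
By induction, a(i) = (-2)^i + 3·(-3)^i for all i ≥ 1.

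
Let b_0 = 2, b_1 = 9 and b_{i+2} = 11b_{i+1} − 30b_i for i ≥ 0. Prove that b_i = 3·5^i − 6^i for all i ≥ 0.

Base cases: b_0 = 2 and 3·5^0 − 6^0 = 2; b_1 = 9 and 3·5^1 − 6^1 = 9.
Assume b_j = 3·5^j − 6^j for all 0 ≤ j ≤ m, where m ≥ 1.
Then b_{m+1} = 11b_m − 30b_{m−1} = 11·(3·5^m − 6^m) − 30·(3·5^{m−1} − 6^{m−1}) = 3·(11·5 − 30)5^{m−1} − (11·6 − 30)6^{m−1} = 75·5^{m−1} − 36·6^{m−1} = 3·5^{m+1} − 6^{m+1}.
This completes the inductive step, so b_i = 3·5^i − 6^i for all i ≥ 0.

b_i = 3·5^i − 6^i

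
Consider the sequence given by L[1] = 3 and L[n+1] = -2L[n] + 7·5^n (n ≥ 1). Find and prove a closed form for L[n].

Claim: L[n] = (-2)^n + 5^n.

Base case: L[1] = 3, and (-2)^1 + 5^1 = -2 + 5 = 3.
Assume L[k] = (-2)^k + 5^k for some k ≥ 1.
Then L[k+1] = -2L[k] + 7·5^k = -2·((-2)^k + 5^k) + 7·5^k = (-2)^{k+1} − 2·5^k + 7·5^k = (-2)^{k+1} + 5·5^k = (-2)^{k+1} + 5^{k+1}.
Hence L[n] = (-2)^n + 5^n for every n ≥ 1, by induction.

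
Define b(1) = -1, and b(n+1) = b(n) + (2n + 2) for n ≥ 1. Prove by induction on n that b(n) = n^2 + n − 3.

Base case: b(1) = -1, and 1^2 + 1 − 3 = -1.
Assume b(k) = k^2 + k − 3.
Then b(k+1) = b(k) + (2k + 2) = (k^2 + k − 3) + (2k + 2) = k^2 + 3k − 1,
and (k+1)^2 + (k+1) − 3 = k^2 + 3k − 1.
Hence b(n) = n^2 + n − 3 for every n ≥ 1, by induction.

b(n) = n^2 + n − 3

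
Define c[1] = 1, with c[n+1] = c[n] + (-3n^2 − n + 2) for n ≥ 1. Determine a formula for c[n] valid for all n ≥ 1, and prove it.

Claim: c[n] = -n^3 + n^2 + 2n − 1.

Base case: c[1] = 1, and -1^3 + 1^2 + 2·1 − 1 = 1.
Assume c[j] = -j^3 + j^2 + 2j − 1.
Then c[j+1] = c[j] + (-3j^2 − j + 2) = (-j^3 + j^2 + 2j − 1) + (-3j^2 − j + 2) = -j^3 − 2j^2 + j + 1,
and -(j+1)^3 + (j+1)^2 + 2·(j+1) − 1 = -j^3 − 2j^2 + j + 1.
This completes the inductive step, so c[n] = -n^3 + n^2 + 2n − 1 for all n ≥ 1.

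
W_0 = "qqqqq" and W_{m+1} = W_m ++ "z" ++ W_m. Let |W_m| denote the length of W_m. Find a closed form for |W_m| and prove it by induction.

Claim: |W_m| = 6·2^m − 1.

Base case: |W_0| = 5, and 6·2^0 − 1 = 5.
Assume |W_r| = 6·2^r − 1.
Then |W_{r+1}| = |W_r| + 1 + |W_r| = 2|W_r| + 1 = 2(6·2^r − 1) + 1 = 6·2^{r+1} − 2 + 1 = 6·2^{r+1} − 1.
This completes the inductive step, so |W_m| = 6·2^m − 1 for all m ≥ 0.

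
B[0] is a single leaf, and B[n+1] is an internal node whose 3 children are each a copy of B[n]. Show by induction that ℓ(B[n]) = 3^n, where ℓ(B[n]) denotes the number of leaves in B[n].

Base case: ℓ(B[0]) = 1, and 3^0 = 1.
Assume ℓ(B[j]) = 3^j.
Then ℓ(B[j+1]) = 3·ℓ(B[j]) = 3·3^j = 3^{j+1}.
So the formula holds for j+1, and by induction ℓ(B[n]) = 3^n for all n ≥ 0.

ℓ(B[n]) = 3^n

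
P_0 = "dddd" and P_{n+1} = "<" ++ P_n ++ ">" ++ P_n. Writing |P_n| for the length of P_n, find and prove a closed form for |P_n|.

Claim: |P_n| = 6·2^n − 2.

Base case: |P_0| = 4, and 6·2^0 − 2 = 4.
Assume |P_r| = 6·2^r − 2.
Then |P_{r+1}| = 1 + |P_r| + 1 + |P_r| = 2|P_r| + 2 = 2(6·2^r − 2) + 2 = 6·2^{r+1} − 4 + 2 = 6·2^{r+1} − 2.
By induction, |P_n| = 6·2^n − 2 for all n ≥ 0.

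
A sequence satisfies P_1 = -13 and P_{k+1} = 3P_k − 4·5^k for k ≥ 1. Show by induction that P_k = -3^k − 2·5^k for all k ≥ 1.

Base case: P_1 = -13, and -3^1 − 2·5^1 = -3 − 10 = -13.
Assume P_r = -3^r − 2·5^r for some r ≥ 1.
Then P_{r+1} = 3P_r − 4·5^r = 3·(-3^r − 2·5^r) − 4·5^r = -3^{r+1} − 6·5^r − 4·5^r = -3^{r+1} − 10·5^r = -3^{r+1} − 2·5^{r+1}.
So the formula holds for r+1, and by induction P_k = -3^k − 2·5^k for all k ≥ 1.

P_k = -3^k − 2·5^k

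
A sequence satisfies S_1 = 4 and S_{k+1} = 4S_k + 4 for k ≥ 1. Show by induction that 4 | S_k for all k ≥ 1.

Base case: S_1 = 4 = 4·1, so 4 | S_1.
Assume 4 | S_r, so S_r = 4t for some integer t.
Then S_{r+1} = 4S_r + 4 = 4·(4t) + 4 = 4(4t + 1), so 4 | S_{r+1}.
By induction, 4 | S_k for all k ≥ 1.

4 | S_k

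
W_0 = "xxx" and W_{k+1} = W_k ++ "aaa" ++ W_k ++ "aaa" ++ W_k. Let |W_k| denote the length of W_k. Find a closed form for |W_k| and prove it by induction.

Claim: |W_k| = 6·3^k − 3.

Base case: |W_0| = 3, and 6·3^0 − 3 = 3.
Assume |W_m| = 6·3^m − 3.
Then |W_{m+1}| = 3|W_m| + 6 = 3(6·3^m − 3) + 6 = 6·3^{m+1} − 9 + 6 = 6·3^{m+1} − 3.
So the formula holds for m+1, and by induction |W_k| = 6·3^k − 3 for all k ≥ 0.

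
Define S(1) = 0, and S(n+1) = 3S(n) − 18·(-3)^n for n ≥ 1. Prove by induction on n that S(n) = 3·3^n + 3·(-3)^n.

Base case: S(1) = 0, and 3·3^1 + 3·(-3)^1 = 9 − 9 = 0.
Assume S(j) = 3·3^j + 3·(-3)^j for some j ≥ 1.
Then S(j+1) = 3S(j) − 18·(-3)^j = 3·(3·3^j + 3·(-3)^j) − 18·(-3)^j = 3·3^{j+1} + 9·(-3)^j − 18·(-3)^j = 3·3^{j+1} − 9·(-3)^j = 3·3^{j+1} + 3·(-3)^{j+1}.
So the formula holds for j+1, and by induction S(n) = 3·3^n + 3·(-3)^n for all n ≥ 1.

S(n) = 3·3^n + 3·(-3)^n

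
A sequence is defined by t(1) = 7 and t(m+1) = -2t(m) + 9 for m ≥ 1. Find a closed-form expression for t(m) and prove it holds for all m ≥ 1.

Claim: t(m) = -2·(-2)^m + 3.

Base case: t(1) = 7, and -2·(-2)^1 + 3 = 4 + 3 = 7.
Assume t(r) = -2·(-2)^r + 3 for some r ≥ 1.
Then t(r+1) = -2t(r) + 9 = -2·(-2·(-2)^r + 3) + 9 = 4·(-2)^r − 6 + 9 = -2·(-2)^{r+1} + 3.
So the formula holds for r+1, and by induction t(m) = -2·(-2)^m + 3 for all m ≥ 1.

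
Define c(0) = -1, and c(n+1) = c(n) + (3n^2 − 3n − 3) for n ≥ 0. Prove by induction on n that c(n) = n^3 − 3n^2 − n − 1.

Base case: c(0) = -1, and 0^3 − 3·0^2 − 0 − 1 = -1.
Assume c(k) = k^3 − 3k^2 − k − 1.
Then c(k+1) = c(k) + (3k^2 − 3k − 3) = (k^3 − 3k^2 − k − 1) + (3k^2 − 3k − 3) = k^3 − 4k − 4,
and (k+1)^3 − 3·(k+1)^2 − (k+1) − 1 = k^3 − 4k − 4.
Hence c(n) = n^3 − 3n^2 − n − 1 for every n ≥ 0, by induction.

c(n) = n^3 − 3n^2 − n − 1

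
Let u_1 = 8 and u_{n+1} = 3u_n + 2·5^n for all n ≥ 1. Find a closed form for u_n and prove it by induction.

Claim: u_n = 3^n + 5^n.

Base case: u_1 = 8, and 3^1 + 5^1 = 3 + 5 = 8.
Assume u_r = 3^r + 5^r for some r ≥ 1.
Then u_{r+1} = 3u_r + 2·5^r = 3·(3^r + 5^r) + 2·5^r = 3^{r+1} + 3·5^r + 2·5^r = 3^{r+1} + 5·5^r = 3^{r+1} + 5^{r+1}.
By induction, u_n = 3^n + 5^n for all n ≥ 1.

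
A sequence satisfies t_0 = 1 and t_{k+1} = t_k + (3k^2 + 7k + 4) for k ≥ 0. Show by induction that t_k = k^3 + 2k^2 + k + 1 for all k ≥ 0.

Base case: t_0 = 1, and 0^3 + 2·0^2 + 0 + 1 = 1.
Assume t_r = r^3 + 2r^2 + r + 1.
Then t_{r+1} = t_r + (3r^2 + 7r + 4) = (r^3 + 2r^2 + r + 1) + (3r^2 + 7r + 4) = r^3 + 5r^2 + 8r + 5,
and (r+1)^3 + 2·(r+1)^2 + (r+1) + 1 = r^3 + 5r^2 + 8r + 5.
By induction, t_k = k^3 + 2k^2 + k + 1 for all k ≥ 0.

t_k = k^3 + 2k^2 + k + 1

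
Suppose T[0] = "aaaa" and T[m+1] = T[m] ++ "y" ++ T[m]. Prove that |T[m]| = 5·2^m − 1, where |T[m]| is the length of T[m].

Base case: |T[0]| = 4, and 5·2^0 − 1 = 4.
Assume |T[r]| = 5·2^r − 1.
Then |T[r+1]| = |T[r]| + 1 + |T[r]| = 2|T[r]| + 1 = 2(5·2^r − 1) + 1 = 5·2^{r+1} − 2 + 1 = 5·2^{r+1} − 1.
This completes the inductive step, so |T[m]| = 5·2^m − 1 for all m ≥ 0.

|T[m]| = 5·2^m − 1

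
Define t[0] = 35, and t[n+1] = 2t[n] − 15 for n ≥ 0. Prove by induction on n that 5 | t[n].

Base case: t[0] = 35 = 5·7, so 5 | t[0].
Assume 5 | t[j], so t[j] = 5s for some integer s.
Then t[j+1] = 2t[j] − 15 = 2·(5s) − 15 = 5(2s − 3), so 5 | t[j+1].
By induction, 5 | t[n] for all n ≥ 0.

5 | t[n]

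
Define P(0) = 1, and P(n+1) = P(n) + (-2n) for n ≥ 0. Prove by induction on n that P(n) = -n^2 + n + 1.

Base case: P(0) = 1, and -0^2 + 0 + 1 = 1.
Assume P(r) = -r^2 + r + 1.
Then P(r+1) = P(r) + (-2r) = (-r^2 + r + 1) + (-2r) = -r^2 − r + 1,
and -(r+1)^2 + (r+1) + 1 = -r^2 − r + 1.
Hence P(n) = -n^2 + n + 1 for every n ≥ 0, by induction.

P(n) = -n^2 + n + 1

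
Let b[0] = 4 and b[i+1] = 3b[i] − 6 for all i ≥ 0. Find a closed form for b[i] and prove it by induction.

Claim: b[i] = 3^i + 3.

Base case: b[0] = 4, and 3^0 + 3 = 1 + 3 = 4.
Assume b[k] = 3^k + 3 for some k ≥ 0.
Then b[k+1] = 3b[k] − 6 = 3·(3^k + 3) − 6 = 3^{k+1} + 9 − 6 = 3^{k+1} + 3.
So the formula holds for k+1, and by induction b[i] = 3^i + 3 for all i ≥ 0.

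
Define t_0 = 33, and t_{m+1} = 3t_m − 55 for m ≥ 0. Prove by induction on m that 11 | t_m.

Base case: t_0 = 33 = 11·3, so 11 | t_0.
Assume 11 | t_j, so t_j = 11s for some integer s.
Then t_{j+1} = 3t_j − 55 = 3·(11s) − 55 = 11(3s − 5), so 11 | t_{j+1}.
This completes the inductive step, so 11 | t_m for all m ≥ 0.

11 | t_m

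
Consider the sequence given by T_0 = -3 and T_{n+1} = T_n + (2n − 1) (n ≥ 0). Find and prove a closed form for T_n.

Claim: T_n = n^2 − 2n − 3.

Base case: T_0 = -3, and 0^2 − 2·0 − 3 = -3.
Assume T_m = m^2 − 2m − 3.
Then T_{m+1} = T_m + (2m − 1) = (m^2 − 2m − 3) + (2m − 1) = m^2 − 4,
and (m+1)^2 − 2·(m+1) − 3 = m^2 − 4.
This completes the inductive step, so T_n = n^2 − 2n − 3 for all n ≥ 0.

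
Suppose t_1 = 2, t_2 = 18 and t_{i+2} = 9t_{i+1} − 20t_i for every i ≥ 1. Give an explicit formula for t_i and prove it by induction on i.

Claim: t_i = 2·5^i − 2·4^i.

Base cases: t_1 = 2 and 2·5^1 − 2·4^1 = 2; t_2 = 18 and 2·5^2 − 2·4^2 = 18.
Assume t_j = 2·5^j − 2·4^j for all 1 ≤ j ≤ k, where k ≥ 2.
Then t_{k+1} = 9t_k − 20t_{k−1} = 9·(2·5^k − 2·4^k) − 20·(2·5^{k−1} − 2·4^{k−1}) = 2·(9·5 − 20)5^{k−1} − 2·(9·4 − 20)4^{k−1} = 50·5^{k−1} − 32·4^{k−1} = 2·5^{k+1} − 2·4^{k+1}.
Hence t_i = 2·5^i − 2·4^i for every i ≥ 1, by strong induction.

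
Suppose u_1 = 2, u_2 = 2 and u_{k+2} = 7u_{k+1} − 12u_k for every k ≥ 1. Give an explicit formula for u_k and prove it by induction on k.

Claim: u_k = 2·3^k − 4^k.

Base cases: u_1 = 2 and 2·3^1 − 4^1 = 2; u_2 = 2 and 2·3^2 − 4^2 = 2.
Assume u_i = 2·3^i − 4^i for all 1 ≤ i ≤ j, where j ≥ 2.
Then u_{j+1} = 7u_j − 12u_{j−1} = 7·(2·3^j − 4^j) − 12·(2·3^{j−1} − 4^{j−1}) = 2·(7·3 − 12)3^{j−1} − (7·4 − 12)4^{j−1} = 18·3^{j−1} − 16·4^{j−1} = 2·3^{j+1} − 4^{j+1}.
By strong induction, u_k = 2·3^k − 4^k for all k ≥ 1.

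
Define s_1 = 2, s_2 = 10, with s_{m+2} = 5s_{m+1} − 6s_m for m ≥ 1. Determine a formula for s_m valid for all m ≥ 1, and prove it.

Claim: s_m = 2·3^m − 2·2^m.

Base cases: s_1 = 2 and 2·3^1 − 2·2^1 = 2; s_2 = 10 and 2·3^2 − 2·2^2 = 10.
Assume s_i = 2·3^i − 2·2^i for all 1 ≤ i ≤ j, where j ≥ 2.
Then s_{j+1} = 5s_j − 6s_{j−1} = 5·(2·3^j − 2·2^j) − 6·(2·3^{j−1} − 2·2^{j−1}) = 2·(5·3 − 6)3^{j−1} − 2·(5·2 − 6)2^{j−1} = 18·3^{j−1} − 8·2^{j−1} = 2·3^{j+1} − 2·2^{j+1}.
By strong induction, s_m = 2·3^m − 2·2^m for all m ≥ 1.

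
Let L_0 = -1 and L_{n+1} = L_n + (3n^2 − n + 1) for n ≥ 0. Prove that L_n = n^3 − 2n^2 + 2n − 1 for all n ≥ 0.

Base case: L_0 = -1, and 0^3 − 2·0^2 + 2·0 − 1 = -1.
Assume L_m = m^3 − 2m^2 + 2m − 1.
Then L_{m+1} = L_m + (3m^2 − m + 1) = (m^3 − 2m^2 + 2m − 1) + (3m^2 − m + 1) = m^3 + m^2 + m,
and (m+1)^3 − 2·(m+1)^2 + 2·(m+1) − 1 = m^3 + m^2 + m.
This completes the inductive step, so L_n = n^3 − 2n^2 + 2n − 1 for all n ≥ 0.

L_n = n^3 − 2n^2 + 2n − 1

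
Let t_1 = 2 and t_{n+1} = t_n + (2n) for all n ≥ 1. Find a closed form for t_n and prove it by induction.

Claim: t_n = n^2 − n + 2.

Base case: t_1 = 2, and 1^2 − 1 + 2 = 2.
Assume t_j = j^2 − j + 2.
Then t_{j+1} = t_j + (2j) = (j^2 − j + 2) + (2j) = j^2 + j + 2,
and (j+1)^2 − (j+1) + 2 = j^2 + j + 2.
This completes the inductive step, so t_n = n^2 − n + 2 for all n ≥ 1.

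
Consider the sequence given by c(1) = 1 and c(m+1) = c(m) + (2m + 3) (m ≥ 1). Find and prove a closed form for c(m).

Claim: c(m) = m^2 + 2m − 2.

Base case: c(1) = 1, and 1^2 + 2·1 − 2 = 1.
Assume c(j) = j^2 + 2j − 2.
Then c(j+1) = c(j) + (2j + 3) = (j^2 + 2j − 2) + (2j + 3) = j^2 + 4j + 1,
and (j+1)^2 + 2·(j+1) − 2 = j^2 + 4j + 1.
This completes the inductive step, so c(m) = m^2 + 2m − 2 for all m ≥ 1.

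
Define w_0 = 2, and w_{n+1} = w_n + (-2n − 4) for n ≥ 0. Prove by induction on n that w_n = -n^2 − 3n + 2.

Base case: w_0 = 2, and -0^2 − 3·0 + 2 = 2.
Assume w_k = -k^2 − 3k + 2.
Then w_{k+1} = w_k + (-2k − 4) = (-k^2 − 3k + 2) + (-2k − 4) = -k^2 − 5k − 2,
and -(k+1)^2 − 3·(k+1) + 2 = -k^2 − 5k − 2.
This completes the inductive step, so w_n = -n^2 − 3n + 2 for all n ≥ 0.

w_n = -n^2 − 3n + 2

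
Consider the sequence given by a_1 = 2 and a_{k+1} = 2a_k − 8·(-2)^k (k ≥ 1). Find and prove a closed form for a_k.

Claim: a_k = 3·2^k + 2·(-2)^k.

Base case: a_1 = 2, and 3·2^1 + 2·(-2)^1 = 6 − 4 = 2.
Assume a_m = 3·2^m + 2·(-2)^m for some m ≥ 1.
Then a_{m+1} = 2a_m − 8·(-2)^m = 2·(3·2^m + 2·(-2)^m) − 8·(-2)^m = 3·2^{m+1} + 4·(-2)^m − 8·(-2)^m = 3·2^{m+1} − 4·(-2)^m = 3·2^{m+1} + 2·(-2)^{m+1}.
This completes the inductive step, so a_k = 3·2^k + 2·(-2)^k for all k ≥ 1.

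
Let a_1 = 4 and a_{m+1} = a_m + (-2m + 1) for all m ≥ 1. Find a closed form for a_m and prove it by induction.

Claim: a_m = -m^2 + 2m + 3.

Base case: a_1 = 4, and -1^2 + 2·1 + 3 = 4.
Assume a_k = -k^2 + 2k + 3.
Then a_{k+1} = a_k + (-2k + 1) = (-k^2 + 2k + 3) + (-2k + 1) = -k^2 + 4,
and -(k+1)^2 + 2·(k+1) + 3 = -k^2 + 4.
By induction, a_m = -m^2 + 2m + 3 for all m ≥ 1.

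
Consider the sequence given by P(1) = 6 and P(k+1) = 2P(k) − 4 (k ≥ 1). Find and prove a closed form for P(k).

Claim: P(k) = 2^k + 4.

Base case: P(1) = 6, and 2^1 + 4 = 2 + 4 = 6.
Assume P(m) = 2^m + 4 for some m ≥ 1.
Then P(m+1) = 2P(m) − 4 = 2·(2^m + 4) − 4 = 2^{m+1} + 8 − 4 = 2^{m+1} + 4.
So the formula holds for m+1, and by induction P(k) = 2^k + 4 for all k ≥ 1.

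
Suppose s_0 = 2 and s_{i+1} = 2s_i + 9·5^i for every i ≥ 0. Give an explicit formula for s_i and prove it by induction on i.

Claim: s_i = -2^i + 3·5^i.

Base case: s_0 = 2, and -2^0 + 3·5^0 = -1 + 3 = 2.
Assume s_j = -2^j + 3·5^j for some j ≥ 0.
Then s_{j+1} = 2s_j + 9·5^j = 2·(-2^j + 3·5^j) + 9·5^j = -2^{j+1} + 6·5^j + 9·5^j = -2^{j+1} + 15·5^j = -2^{j+1} + 3·5^{j+1}.
Hence s_i = -2^i + 3·5^i for every i ≥ 0, by induction.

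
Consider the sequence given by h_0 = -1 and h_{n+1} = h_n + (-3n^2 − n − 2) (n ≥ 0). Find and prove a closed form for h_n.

Claim: h_n = -n^3 + n^2 − 2n − 1.

Base case: h_0 = -1, and -0^3 + 0^2 − 2·0 − 1 = -1.
Assume h_m = -m^3 + m^2 − 2m − 1.
Then h_{m+1} = h_m + (-3m^2 − m − 2) = (-m^3 + m^2 − 2m − 1) + (-3m^2 − m − 2) = -m^3 − 2m^2 − 3m − 3,
and -(m+1)^3 + (m+1)^2 − 2·(m+1) − 1 = -m^3 − 2m^2 − 3m − 3.
Hence h_n = -n^3 + n^2 − 2n − 1 for every n ≥ 0, by induction.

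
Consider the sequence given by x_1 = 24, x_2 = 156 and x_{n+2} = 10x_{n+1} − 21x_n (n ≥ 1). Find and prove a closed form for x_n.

Claim: x_n = 3·7^n + 3^n.

Base cases: x_1 = 24 and 3·7^1 + 3^1 = 24; x_2 = 156 and 3·7^2 + 3^2 = 156.
Assume x_j = 3·7^j + 3^j for all 1 ≤ j ≤ m, where m ≥ 2.
Then x_{m+1} = 10x_m − 21x_{m−1} = 10·(3·7^m + 3^m) − 21·(3·7^{m−1} + 3^{m−1}) = 3·(10·7 − 21)7^{m−1} + (10·3 − 21)3^{m−1} = 147·7^{m−1} + 9·3^{m−1} = 3·7^{m+1} + 3^{m+1}.
This completes the inductive step, so x_n = 3·7^n + 3^n for all n ≥ 1.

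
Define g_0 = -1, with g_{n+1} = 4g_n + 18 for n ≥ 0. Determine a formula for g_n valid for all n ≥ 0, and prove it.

Claim: g_n = 5·4^n − 6.

Base case: g_0 = -1, and 5·4^0 − 6 = 5 − 6 = -1.
Assume g_m = 5·4^m − 6 for some m ≥ 0.
Then g_{m+1} = 4g_m + 18 = 4·(5·4^m − 6) + 18 = 20·4^m − 24 + 18 = 5·4^{m+1} − 6.
This completes the inductive step, so g_n = 5·4^n − 6 for all n ≥ 0.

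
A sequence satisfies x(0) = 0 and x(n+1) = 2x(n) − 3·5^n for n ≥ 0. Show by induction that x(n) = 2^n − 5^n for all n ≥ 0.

Base case: x(0) = 0, and 2^0 − 5^0 = 1 − 1 = 0.
Assume x(m) = 2^m − 5^m for some m ≥ 0.
Then x(m+1) = 2x(m) − 3·5^m = 2·(2^m − 5^m) − 3·5^m = 2^{m+1} − 2·5^m − 3·5^m = 2^{m+1} − 5·5^m = 2^{m+1} − 5^{m+1}.
By induction, x(n) = 2^n − 5^n for all n ≥ 0.

x(n) = 2^n − 5^n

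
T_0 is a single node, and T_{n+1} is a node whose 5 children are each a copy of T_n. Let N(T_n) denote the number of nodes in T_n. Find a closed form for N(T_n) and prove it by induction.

Claim: N(T_n) = (5^{n+1} − 1)/4.

Base case: N(T_0) = 1, and (5^{0+1} − 1)/4 = 1.
Assume N(T_j) = (5^{j+1} − 1)/4.
Then N(T_{j+1}) = 1 + 5N(T_j) = 1 + 5·(5^{j+1} − 1)/4 = 1 + (5^{j+2} − 5)/4 = (4 + 5^{j+2} − 5)/4 = (5^{j+2} − 1)/4.
By induction, N(T_n) = (5^{n+1} − 1)/4 for all n ≥ 0.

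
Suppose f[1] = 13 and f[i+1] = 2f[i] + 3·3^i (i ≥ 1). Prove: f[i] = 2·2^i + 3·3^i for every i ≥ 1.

Base case: f[1] = 13, and 2·2^1 + 3·3^1 = 4 + 9 = 13.
Assume f[k] = 2·2^k + 3·3^k for some k ≥ 1.
Then f[k+1] = 2f[k] + 3·3^k = 2·(2·2^k + 3·3^k) + 3·3^k = 2·2^{k+1} + 6·3^k + 3·3^k = 2·2^{k+1} + 9·3^k = 2·2^{k+1} + 3·3^{k+1}.
So the formula holds for k+1, and by induction f[i] = 2·2^i + 3·3^i for all i ≥ 1.

f[i] = 2·2^i + 3·3^i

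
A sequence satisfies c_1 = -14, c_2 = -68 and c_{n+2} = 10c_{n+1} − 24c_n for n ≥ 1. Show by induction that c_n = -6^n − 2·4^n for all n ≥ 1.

Base cases: c_1 = -14 and -6^1 − 2·4^1 = -14; c_2 = -68 and -6^2 − 2·4^2 = -68.
Assume c_j = -6^j − 2·4^j for all 1 ≤ j ≤ m, where m ≥ 2.
Then c_{m+1} = 10c_m − 24c_{m−1} = 10·(-6^m − 2·4^m) − 24·(-6^{m−1} − 2·4^{m−1}) = -(10·6 − 24)6^{m−1} − 2·(10·4 − 24)4^{m−1} = -36·6^{m−1} − 32·4^{m−1} = -6^{m+1} − 2·4^{m+1}.
Hence c_n = -6^n − 2·4^n for every n ≥ 1, by strong induction.

c_n = -6^n − 2·4^n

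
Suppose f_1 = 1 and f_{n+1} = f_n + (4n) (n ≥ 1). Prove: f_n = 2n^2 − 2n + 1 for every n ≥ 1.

Base case: f_1 = 1, and 2·1^2 − 2·1 + 1 = 1.
Assume f_m = 2m^2 − 2m + 1.
Then f_{m+1} = f_m + (4m) = (2m^2 − 2m + 1) + (4m) = 2m^2 + 2m + 1,
and 2·(m+1)^2 − 2·(m+1) + 1 = 2m^2 + 2m + 1.
This completes the inductive step, so f_n = 2n^2 − 2n + 1 for all n ≥ 1.

f_n = 2n^2 − 2n + 1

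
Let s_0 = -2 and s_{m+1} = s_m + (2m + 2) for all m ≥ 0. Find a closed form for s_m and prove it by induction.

Claim: s_m = m^2 + m − 2.

Base case: s_0 = -2, and 0^2 + 0 − 2 = -2.
Assume s_r = r^2 + r − 2.
Then s_{r+1} = s_r + (2r + 2) = (r^2 + r − 2) + (2r + 2) = r^2 + 3r,
and (r+1)^2 + (r+1) − 2 = r^2 + 3r.
By induction, s_m = m^2 + m − 2 for all m ≥ 0.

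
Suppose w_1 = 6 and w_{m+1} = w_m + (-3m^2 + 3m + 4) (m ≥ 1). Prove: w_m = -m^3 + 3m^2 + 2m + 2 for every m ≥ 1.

Base case: w_1 = 6, and -1^3 + 3·1^2 + 2·1 + 2 = 6.
Assume w_k = -k^3 + 3k^2 + 2k + 2.
Then w_{k+1} = w_k + (-3k^2 + 3k + 4) = (-k^3 + 3k^2 + 2k + 2) + (-3k^2 + 3k + 4) = -k^3 + 5k + 6,
and -(k+1)^3 + 3·(k+1)^2 + 2·(k+1) + 2 = -k^3 + 5k + 6.
This completes the inductive step, so w_m = -m^3 + 3m^2 + 2m + 2 for all m ≥ 1.

w_m = -m^3 + 3m^2 + 2m + 2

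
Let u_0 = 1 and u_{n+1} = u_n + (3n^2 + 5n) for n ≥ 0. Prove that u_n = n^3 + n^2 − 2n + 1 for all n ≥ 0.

Base case: u_0 = 1, and 0^3 + 0^2 − 2·0 + 1 = 1.
Assume u_j = j^3 + j^2 − 2j + 1.
Then u_{j+1} = u_j + (3j^2 + 5j) = (j^3 + j^2 − 2j + 1) + (3j^2 + 5j) = j^3 + 4j^2 + 3j + 1,
and (j+1)^3 + (j+1)^2 − 2·(j+1) + 1 = j^3 + 4j^2 + 3j + 1.
By induction, u_n = n^3 + n^2 − 2n + 1 for all n ≥ 0.

u_n = n^3 + n^2 − 2n + 1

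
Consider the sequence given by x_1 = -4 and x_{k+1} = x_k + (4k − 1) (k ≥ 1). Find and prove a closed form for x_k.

Claim: x_k = 2k^2 − 3k − 3.

Base case: x_1 = -4, and 2·1^2 − 3·1 − 3 = -4.
Assume x_j = 2j^2 − 3j − 3.
Then x_{j+1} = x_j + (4j − 1) = (2j^2 − 3j − 3) + (4j − 1) = 2j^2 + j − 4,
and 2·(j+1)^2 − 3·(j+1) − 3 = 2j^2 + j − 4.
This completes the inductive step, so x_k = 2k^2 − 3k − 3 for all k ≥ 1.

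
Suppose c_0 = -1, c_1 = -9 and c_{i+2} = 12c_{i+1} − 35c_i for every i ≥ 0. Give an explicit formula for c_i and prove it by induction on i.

Claim: c_i = 5^i − 2·7^i.

Base cases: c_0 = -1 and 5^0 − 2·7^0 = -1; c_1 = -9 and 5^1 − 2·7^1 = -9.
Assume c_j = 5^j − 2·7^j for all 0 ≤ j ≤ k, where k ≥ 1.
Then c_{k+1} = 12c_k − 35c_{k−1} = 12·(5^k − 2·7^k) − 35·(5^{k−1} − 2·7^{k−1}) = (12·5 − 35)5^{k−1} − 2·(12·7 − 35)7^{k−1} = 25·5^{k−1} − 98·7^{k−1} = 5^{k+1} − 2·7^{k+1}.
By strong induction, c_i = 5^i − 2·7^i for all i ≥ 0.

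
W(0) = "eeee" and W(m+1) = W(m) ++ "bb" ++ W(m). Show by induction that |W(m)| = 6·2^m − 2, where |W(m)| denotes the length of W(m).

Base case: |W(0)| = 4, and 6·2^0 − 2 = 4.
Assume |W(k)| = 6·2^k − 2.
Then |W(k+1)| = |W(k)| + 2 + |W(k)| = 2|W(k)| + 2 = 2(6·2^k − 2) + 2 = 6·2^{k+1} − 4 + 2 = 6·2^{k+1} − 2.
Hence |W(m)| = 6·2^m − 2 for every m ≥ 0, by induction.

|W(m)| = 6·2^m − 2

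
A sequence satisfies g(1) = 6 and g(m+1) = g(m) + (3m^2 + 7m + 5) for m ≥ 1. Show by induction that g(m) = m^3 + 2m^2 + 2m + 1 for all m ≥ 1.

Base case: g(1) = 6, and 1^3 + 2·1^2 + 2·1 + 1 = 6.
Assume g(k) = k^3 + 2k^2 + 2k + 1.
Then g(k+1) = g(k) + (3k^2 + 7k + 5) = (k^3 + 2k^2 + 2k + 1) + (3k^2 + 7k + 5) = k^3 + 5k^2 + 9k + 6,
and (k+1)^3 + 2·(k+1)^2 + 2·(k+1) + 1 = k^3 + 5k^2 + 9k + 6.
By induction, g(m) = m^3 + 2m^2 + 2m + 1 for all m ≥ 1.

g(m) = m^3 + 2m^2 + 2m + 1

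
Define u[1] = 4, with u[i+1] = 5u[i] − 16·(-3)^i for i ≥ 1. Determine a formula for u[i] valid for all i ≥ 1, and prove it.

Claim: u[i] = 2·5^i + 2·(-3)^i.

Base case: u[1] = 4, and 2·5^1 + 2·(-3)^1 = 10 − 6 = 4.
Assume u[m] = 2·5^m + 2·(-3)^m for some m ≥ 1.
Then u[m+1] = 5u[m] − 16·(-3)^m = 5·(2·5^m + 2·(-3)^m) − 16·(-3)^m = 2·5^{m+1} + 10·(-3)^m − 16·(-3)^m = 2·5^{m+1} − 6·(-3)^m = 2·5^{m+1} + 2·(-3)^{m+1}.
This completes the inductive step, so u[i] = 2·5^i + 2·(-3)^i for all i ≥ 1.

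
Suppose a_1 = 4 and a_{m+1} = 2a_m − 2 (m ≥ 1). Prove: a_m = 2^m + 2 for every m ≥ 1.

Base case: a_1 = 4, and 2^1 + 2 = 2 + 2 = 4.
Assume a_r = 2^r + 2 for some r ≥ 1.
Then a_{r+1} = 2a_r − 2 = 2·(2^r + 2) − 2 = 2^{r+1} + 4 − 2 = 2^{r+1} + 2.
So the formula holds for r+1, and by induction a_m = 2^m + 2 for all m ≥ 1.

a_m = 2^m + 2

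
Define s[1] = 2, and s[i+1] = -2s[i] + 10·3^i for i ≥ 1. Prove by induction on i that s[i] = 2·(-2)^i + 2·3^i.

Base case: s[1] = 2, and 2·(-2)^1 + 2·3^1 = -4 + 6 = 2.
Assume s[m] = 2·(-2)^m + 2·3^m for some m ≥ 1.
Then s[m+1] = -2s[m] + 10·3^m = -2·(2·(-2)^m + 2·3^m) + 10·3^m = 2·(-2)^{m+1} − 4·3^m + 10·3^m = 2·(-2)^{m+1} + 6·3^m = 2·(-2)^{m+1} + 2·3^{m+1}.
This completes the inductive step, so s[i] = 2·(-2)^i + 2·3^i for all i ≥ 1.

s[i] = 2·(-2)^i + 2·3^i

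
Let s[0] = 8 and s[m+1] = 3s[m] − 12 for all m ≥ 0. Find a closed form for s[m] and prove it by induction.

Claim: s[m] = 2·3^m + 6.

Base case: s[0] = 8, and 2·3^0 + 6 = 2 + 6 = 8.
Assume s[r] = 2·3^r + 6 for some r ≥ 0.
Then s[r+1] = 3s[r] − 12 = 3·(2·3^r + 6) − 12 = 6·3^r + 18 − 12 = 2·3^{r+1} + 6.
This completes the inductive step, so s[m] = 2·3^m + 6 for all m ≥ 0.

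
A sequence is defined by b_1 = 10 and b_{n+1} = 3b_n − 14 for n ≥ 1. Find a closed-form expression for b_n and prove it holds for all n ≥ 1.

Claim: b_n = 3^n + 7.

Base case: b_1 = 10, and 3^1 + 7 = 3 + 7 = 10.
Assume b_r = 3^r + 7 for some r ≥ 1.
Then b_{r+1} = 3b_r − 14 = 3·(3^r + 7) − 14 = 3^{r+1} + 21 − 14 = 3^{r+1} + 7.
Hence b_n = 3^n + 7 for every n ≥ 1, by induction.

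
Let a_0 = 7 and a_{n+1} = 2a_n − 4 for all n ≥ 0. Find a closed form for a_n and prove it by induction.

Claim: a_n = 3·2^n + 4.

Base case: a_0 = 7, and 3·2^0 + 4 = 3 + 4 = 7.
Assume a_m = 3·2^m + 4 for some m ≥ 0.
Then a_{m+1} = 2a_m − 4 = 2·(3·2^m + 4) − 4 = 6·2^m + 8 − 4 = 3·2^{m+1} + 4.
This completes the inductive step, so a_n = 3·2^n + 4 for all n ≥ 0.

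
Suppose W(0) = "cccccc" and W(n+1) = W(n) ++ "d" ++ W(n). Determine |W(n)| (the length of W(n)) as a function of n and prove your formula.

Claim: |W(n)| = 7·2^n − 1.

Base case: |W(0)| = 6, and 7·2^0 − 1 = 6.
Assume |W(m)| = 7·2^m − 1.
Then |W(m+1)| = |W(m)| + 1 + |W(m)| = 2|W(m)| + 1 = 2(7·2^m − 1) + 1 = 7·2^{m+1} − 2 + 1 = 7·2^{m+1} − 1.
By induction, |W(n)| = 7·2^n − 1 for all n ≥ 0.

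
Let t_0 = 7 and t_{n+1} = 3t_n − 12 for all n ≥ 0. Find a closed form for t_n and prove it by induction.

Claim: t_n = 3^n + 6.

Base case: t_0 = 7, and 3^0 + 6 = 1 + 6 = 7.
Assume t_r = 3^r + 6 for some r ≥ 0.
Then t_{r+1} = 3t_r − 12 = 3·(3^r + 6) − 12 = 3^{r+1} + 18 − 12 = 3^{r+1} + 6.
So the formula holds for r+1, and by induction t_n = 3^n + 6 for all n ≥ 0.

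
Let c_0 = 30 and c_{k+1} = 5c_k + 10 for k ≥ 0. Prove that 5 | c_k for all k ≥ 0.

Base case: c_0 = 30 = 5·6, so 5 | c_0.
Assume 5 | c_r, so c_r = 5t for some integer t.
Then c_{r+1} = 5c_r + 10 = 5·(5t) + 10 = 5(5t + 2), so 5 | c_{r+1}.
Hence 5 | c_k for every k ≥ 0, by induction.

5 | c_k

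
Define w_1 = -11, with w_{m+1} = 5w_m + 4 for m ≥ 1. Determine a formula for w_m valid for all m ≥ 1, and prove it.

Claim: w_m = -2·5^m − 1.

Base case: w_1 = -11, and -2·5^1 − 1 = -10 − 1 = -11.
Assume w_j = -2·5^j − 1 for some j ≥ 1.
Then w_{j+1} = 5w_j + 4 = 5·(-2·5^j − 1) + 4 = -10·5^j − 5 + 4 = -2·5^{j+1} − 1.
So the formula holds for j+1, and by induction w_m = -2·5^m − 1 for all m ≥ 1.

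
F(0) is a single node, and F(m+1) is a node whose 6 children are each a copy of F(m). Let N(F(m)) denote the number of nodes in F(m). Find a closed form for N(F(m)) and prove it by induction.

Claim: N(F(m)) = (6^{m+1} − 1)/5.

Base case: N(F(0)) = 1, and (6^{0+1} − 1)/5 = 1.
Assume N(F(k)) = (6^{k+1} − 1)/5.
Then N(F(k+1)) = 1 + 6N(F(k)) = 1 + 6·(6^{k+1} − 1)/5 = 1 + (6^{k+2} − 6)/5 = (5 + 6^{k+2} − 6)/5 = (6^{k+2} − 1)/5.
Hence N(F(m)) = (6^{m+1} − 1)/5 for every m ≥ 0, by induction.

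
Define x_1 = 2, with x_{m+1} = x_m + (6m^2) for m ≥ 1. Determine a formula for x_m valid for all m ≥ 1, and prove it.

Claim: x_m = 2m^3 − 3m^2 + m + 2.

Base case: x_1 = 2, and 2·1^3 − 3·1^2 + 1 + 2 = 2.
Assume x_k = 2k^3 − 3k^2 + k + 2.
Then x_{k+1} = x_k + (6k^2) = (2k^3 − 3k^2 + k + 2) + (6k^2) = 2k^3 + 3k^2 + k + 2,
and 2·(k+1)^3 − 3·(k+1)^2 + (k+1) + 2 = 2k^3 + 3k^2 + k + 2.
Hence x_m = 2m^3 − 3m^2 + m + 2 for every m ≥ 1, by induction.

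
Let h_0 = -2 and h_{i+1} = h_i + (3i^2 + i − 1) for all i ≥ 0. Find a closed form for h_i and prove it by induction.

Claim: h_i = i^3 − i^2 − i − 2.

Base case: h_0 = -2, and 0^3 − 0^2 − 0 − 2 = -2.
Assume h_r = r^3 − r^2 − r − 2.
Then h_{r+1} = h_r + (3r^2 + r − 1) = (r^3 − r^2 − r − 2) + (3r^2 + r − 1) = r^3 + 2r^2 − 3,
and (r+1)^3 − (r+1)^2 − (r+1) − 2 = r^3 + 2r^2 − 3.
This completes the inductive step, so h_i = i^3 − i^2 − i − 2 for all i ≥ 0.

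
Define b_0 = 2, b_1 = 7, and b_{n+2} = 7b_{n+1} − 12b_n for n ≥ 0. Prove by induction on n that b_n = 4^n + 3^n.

Base cases: b_0 = 2 and 4^0 + 3^0 = 2; b_1 = 7 and 4^1 + 3^1 = 7.
Assume b_i = 4^i + 3^i for all 0 ≤ i ≤ j, where j ≥ 1.
Then b_{j+1} = 7b_j − 12b_{j−1} = 7·(4^j + 3^j) − 12·(4^{j−1} + 3^{j−1}) = (7·4 − 12)4^{j−1} + (7·3 − 12)3^{j−1} = 16·4^{j−1} + 9·3^{j−1} = 4^{j+1} + 3^{j+1}.
So the formula holds for j+1, and by strong induction b_n = 4^n + 3^n for all n ≥ 0.

b_n = 4^n + 3^n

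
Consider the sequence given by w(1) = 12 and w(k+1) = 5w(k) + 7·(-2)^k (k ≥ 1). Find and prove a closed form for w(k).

Claim: w(k) = 2·5^k − (-2)^k.

Base case: w(1) = 12, and 2·5^1 − (-2)^1 = 10 + 2 = 12.
Assume w(r) = 2·5^r − (-2)^r for some r ≥ 1.
Then w(r+1) = 5w(r) + 7·(-2)^r = 5·(2·5^r − (-2)^r) + 7·(-2)^r = 2·5^{r+1} − 5·(-2)^r + 7·(-2)^r = 2·5^{r+1} + 2·(-2)^r = 2·5^{r+1} − (-2)^{r+1}.
This completes the inductive step, so w(k) = 2·5^k − (-2)^k for all k ≥ 1.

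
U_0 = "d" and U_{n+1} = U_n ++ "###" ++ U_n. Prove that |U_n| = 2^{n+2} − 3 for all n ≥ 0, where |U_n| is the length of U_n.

Base case: |U_0| = 1, and 2^{0+2} − 3 = 1.
Assume |U_k| = 2^{k+2} − 3.
Then |U_{k+1}| = |U_k| + 3 + |U_k| = 2|U_k| + 3 = 2(2^{k+2} − 3) + 3 = 2^{k+3} − 6 + 3 = 2^{k+3} − 3.
By induction, |U_n| = 2^{n+2} − 3 for all n ≥ 0.

|U_n| = 2^{n+2} − 3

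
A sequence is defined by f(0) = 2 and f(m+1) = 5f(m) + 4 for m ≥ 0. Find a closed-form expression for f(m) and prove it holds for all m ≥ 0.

Claim: f(m) = 3·5^m − 1.

Base case: f(0) = 2, and 3·5^0 − 1 = 3 − 1 = 2.
Assume f(j) = 3·5^j − 1 for some j ≥ 0.
Then f(j+1) = 5f(j) + 4 = 5·(3·5^j − 1) + 4 = 15·5^j − 5 + 4 = 3·5^{j+1} − 1.
By induction, f(m) = 3·5^m − 1 for all m ≥ 0.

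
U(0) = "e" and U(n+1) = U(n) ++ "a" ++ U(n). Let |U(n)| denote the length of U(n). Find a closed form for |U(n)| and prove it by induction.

Claim: |U(n)| = 2^{n+1} − 1.

Base case: |U(0)| = 1, and 2^{0+1} − 1 = 1.
Assume |U(j)| = 2^{j+1} − 1.
Then |U(j+1)| = |U(j)| + 1 + |U(j)| = 2|U(j)| + 1 = 2(2^{j+1} − 1) + 1 = 2^{j+2} − 2 + 1 = 2^{j+2} − 1.
Hence |U(n)| = 2^{n+1} − 1 for every n ≥ 0, by induction.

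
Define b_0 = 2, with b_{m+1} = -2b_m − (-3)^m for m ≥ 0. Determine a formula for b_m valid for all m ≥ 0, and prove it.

Claim: b_m = (-2)^m + (-3)^m.

Base case: b_0 = 2, and (-2)^0 + (-3)^0 = 1 + 1 = 2.
Assume b_j = (-2)^j + (-3)^j for some j ≥ 0.
Then b_{j+1} = -2b_j − (-3)^j = -2·((-2)^j + (-3)^j) − (-3)^j = (-2)^{j+1} − 2·(-3)^j − (-3)^j = (-2)^{j+1} − 3·(-3)^j = (-2)^{j+1} + (-3)^{j+1}.
So the formula holds for j+1, and by induction b_m = (-2)^m + (-3)^m for all m ≥ 0.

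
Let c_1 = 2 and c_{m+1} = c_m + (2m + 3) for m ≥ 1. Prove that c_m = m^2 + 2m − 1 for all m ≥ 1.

Base case: c_1 = 2, and 1^2 + 2·1 − 1 = 2.
Assume c_j = j^2 + 2j − 1.
Then c_{j+1} = c_j + (2j + 3) = (j^2 + 2j − 1) + (2j + 3) = j^2 + 4j + 2,
and (j+1)^2 + 2·(j+1) − 1 = j^2 + 4j + 2.
This completes the inductive step, so c_m = m^2 + 2m − 1 for all m ≥ 1.

c_m = m^2 + 2m − 1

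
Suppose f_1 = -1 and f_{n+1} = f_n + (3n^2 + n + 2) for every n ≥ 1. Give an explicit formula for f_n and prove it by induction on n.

Claim: f_n = n^3 − n^2 + 2n − 3.

Base case: f_1 = -1, and 1^3 − 1^2 + 2·1 − 3 = -1.
Assume f_k = k^3 − k^2 + 2k − 3.
Then f_{k+1} = f_k + (3k^2 + k + 2) = (k^3 − k^2 + 2k − 3) + (3k^2 + k + 2) = k^3 + 2k^2 + 3k − 1,
and (k+1)^3 − (k+1)^2 + 2·(k+1) − 3 = k^3 + 2k^2 + 3k − 1.
This completes the inductive step, so f_n = n^3 − n^2 + 2n − 3 for all n ≥ 1.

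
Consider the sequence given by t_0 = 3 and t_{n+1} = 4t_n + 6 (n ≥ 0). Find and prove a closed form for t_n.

Claim: t_n = 5·4^n − 2.

Base case: t_0 = 3, and 5·4^0 − 2 = 5 − 2 = 3.
Assume t_m = 5·4^m − 2 for some m ≥ 0.
Then t_{m+1} = 4t_m + 6 = 4·(5·4^m − 2) + 6 = 20·4^m − 8 + 6 = 5·4^{m+1} − 2.
Hence t_n = 5·4^n − 2 for every n ≥ 0, by induction.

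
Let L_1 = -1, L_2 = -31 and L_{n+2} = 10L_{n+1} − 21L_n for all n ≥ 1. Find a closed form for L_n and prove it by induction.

Claim: L_n = 2·3^n − 7^n.

Base cases: L_1 = -1 and 2·3^1 − 7^1 = -1; L_2 = -31 and 2·3^2 − 7^2 = -31.
Assume L_j = 2·3^j − 7^j for all 1 ≤ j ≤ m, where m ≥ 2.
Then L_{m+1} = 10L_m − 21L_{m−1} = 10·(2·3^m − 7^m) − 21·(2·3^{m−1} − 7^{m−1}) = 2·(10·3 − 21)3^{m−1} − (10·7 − 21)7^{m−1} = 18·3^{m−1} − 49·7^{m−1} = 2·3^{m+1} − 7^{m+1}.
So the formula holds for m+1, and by strong induction L_n = 2·3^n − 7^n for all n ≥ 1.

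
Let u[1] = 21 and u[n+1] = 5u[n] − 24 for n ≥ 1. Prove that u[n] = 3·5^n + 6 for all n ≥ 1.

Base case: u[1] = 21, and 3·5^1 + 6 = 15 + 6 = 21.
Assume u[r] = 3·5^r + 6 for some r ≥ 1.
Then u[r+1] = 5u[r] − 24 = 5·(3·5^r + 6) − 24 = 15·5^r + 30 − 24 = 3·5^{r+1} + 6.
This completes the inductive step, so u[n] = 3·5^n + 6 for all n ≥ 1.

u[n] = 3·5^n + 6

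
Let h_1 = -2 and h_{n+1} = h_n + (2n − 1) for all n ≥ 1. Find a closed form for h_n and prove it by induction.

Claim: h_n = n^2 − 2n − 1.

Base case: h_1 = -2, and 1^2 − 2·1 − 1 = -2.
Assume h_r = r^2 − 2r − 1.
Then h_{r+1} = h_r + (2r − 1) = (r^2 − 2r − 1) + (2r − 1) = r^2 − 2,
and (r+1)^2 − 2·(r+1) − 1 = r^2 − 2.
Hence h_n = n^2 − 2n − 1 for every n ≥ 1, by induction.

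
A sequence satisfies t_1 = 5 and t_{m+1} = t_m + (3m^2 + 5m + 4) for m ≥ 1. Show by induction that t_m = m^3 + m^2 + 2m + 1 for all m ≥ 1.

Base case: t_1 = 5, and 1^3 + 1^2 + 2·1 + 1 = 5.
Assume t_j = j^3 + j^2 + 2j + 1.
Then t_{j+1} = t_j + (3j^2 + 5j + 4) = (j^3 + j^2 + 2j + 1) + (3j^2 + 5j + 4) = j^3 + 4j^2 + 7j + 5,
and (j+1)^3 + (j+1)^2 + 2·(j+1) + 1 = j^3 + 4j^2 + 7j + 5.
By induction, t_m = m^3 + m^2 + 2m + 1 for all m ≥ 1.

t_m = m^3 + m^2 + 2m + 1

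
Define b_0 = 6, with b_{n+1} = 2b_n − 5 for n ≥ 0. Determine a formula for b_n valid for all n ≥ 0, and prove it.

Claim: b_n = 2^n + 5.

Base case: b_0 = 6, and 2^0 + 5 = 1 + 5 = 6.
Assume b_j = 2^j + 5 for some j ≥ 0.
Then b_{j+1} = 2b_j − 5 = 2·(2^j + 5) − 5 = 2^{j+1} + 10 − 5 = 2^{j+1} + 5.
Hence b_n = 2^n + 5 for every n ≥ 0, by induction.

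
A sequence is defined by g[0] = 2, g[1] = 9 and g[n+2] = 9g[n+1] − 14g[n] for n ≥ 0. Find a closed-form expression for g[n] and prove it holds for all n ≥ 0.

Claim: g[n] = 2^n + 7^n.

Base cases: g[0] = 2 and 2^0 + 7^0 = 2; g[1] = 9 and 2^1 + 7^1 = 9.
Assume g[i] = 2^i + 7^i for all 0 ≤ i ≤ j, where j ≥ 1.
Then g[j+1] = 9g[j] − 14g[j−1] = 9·(2^j + 7^j) − 14·(2^{j−1} + 7^{j−1}) = (9·2 − 14)2^{j−1} + (9·7 − 14)7^{j−1} = 4·2^{j−1} + 49·7^{j−1} = 2^{j+1} + 7^{j+1}.
By strong induction, g[n] = 2^n + 7^n for all n ≥ 0.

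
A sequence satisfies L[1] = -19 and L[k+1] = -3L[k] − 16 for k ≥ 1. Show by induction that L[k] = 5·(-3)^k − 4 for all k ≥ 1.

Base case: L[1] = -19, and 5·(-3)^1 − 4 = -15 − 4 = -19.
Assume L[m] = 5·(-3)^m − 4 for some m ≥ 1.
Then L[m+1] = -3L[m] − 16 = -3·(5·(-3)^m − 4) − 16 = -15·(-3)^m + 12 − 16 = 5·(-3)^{m+1} − 4.
Hence L[k] = 5·(-3)^k − 4 for every k ≥ 1, by induction.

L[k] = 5·(-3)^k − 4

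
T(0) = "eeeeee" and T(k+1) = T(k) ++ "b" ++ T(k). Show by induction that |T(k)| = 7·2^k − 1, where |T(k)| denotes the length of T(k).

Base case: |T(0)| = 6, and 7·2^0 − 1 = 6.
Assume |T(m)| = 7·2^m − 1.
Then |T(m+1)| = |T(m)| + 1 + |T(m)| = 2|T(m)| + 1 = 2(7·2^m − 1) + 1 = 7·2^{m+1} − 2 + 1 = 7·2^{m+1} − 1.
Hence |T(k)| = 7·2^k − 1 for every k ≥ 0, by induction.

|T(k)| = 7·2^k − 1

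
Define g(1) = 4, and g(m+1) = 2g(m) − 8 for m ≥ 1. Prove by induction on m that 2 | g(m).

Base case: g(1) = 4 = 2·2, so 2 | g(1).
Assume 2 | g(r), so g(r) = 2t for some integer t.
Then g(r+1) = 2g(r) − 8 = 2·(2t) − 8 = 2(2t − 4), so 2 | g(r+1).
Hence 2 | g(m) for every m ≥ 1, by induction.

2 | g(m)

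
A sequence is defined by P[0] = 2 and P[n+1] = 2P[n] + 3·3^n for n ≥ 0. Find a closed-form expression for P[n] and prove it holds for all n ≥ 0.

Claim: P[n] = -2^n + 3·3^n.

Base case: P[0] = 2, and -2^0 + 3·3^0 = -1 + 3 = 2.
Assume P[j] = -2^j + 3·3^j for some j ≥ 0.
Then P[j+1] = 2P[j] + 3·3^j = 2·(-2^j + 3·3^j) + 3·3^j = -2^{j+1} + 6·3^j + 3·3^j = -2^{j+1} + 9·3^j = -2^{j+1} + 3·3^{j+1}.
This completes the inductive step, so P[n] = -2^n + 3·3^n for all n ≥ 0.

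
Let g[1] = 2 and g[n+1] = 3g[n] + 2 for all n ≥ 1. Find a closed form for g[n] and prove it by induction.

Claim: g[n] = 3^n − 1.

Base case: g[1] = 2, and 3^1 − 1 = 3 − 1 = 2.
Assume g[j] = 3^j − 1 for some j ≥ 1.
Then g[j+1] = 3g[j] + 2 = 3·(3^j − 1) + 2 = 3^{j+1} − 3 + 2 = 3^{j+1} − 1.
Hence g[n] = 3^n − 1 for every n ≥ 1, by induction.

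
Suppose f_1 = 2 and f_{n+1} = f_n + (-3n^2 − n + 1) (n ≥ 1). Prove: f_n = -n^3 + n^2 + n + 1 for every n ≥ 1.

Base case: f_1 = 2, and -1^3 + 1^2 + 1 + 1 = 2.
Assume f_r = -r^3 + r^2 + r + 1.
Then f_{r+1} = f_r + (-3r^2 − r + 1) = (-r^3 + r^2 + r + 1) + (-3r^2 − r + 1) = -r^3 − 2r^2 + 2,
and -(r+1)^3 + (r+1)^2 + (r+1) + 1 = -r^3 − 2r^2 + 2.
Hence f_n = -n^3 + n^2 + n + 1 for every n ≥ 1, by induction.

f_n = -n^3 + n^2 + n + 1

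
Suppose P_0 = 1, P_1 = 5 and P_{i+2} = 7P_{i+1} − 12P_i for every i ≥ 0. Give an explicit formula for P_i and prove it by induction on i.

Claim: P_i = -3^i + 2·4^i.

Base cases: P_0 = 1 and -3^0 + 2·4^0 = 1; P_1 = 5 and -3^1 + 2·4^1 = 5.
Assume P_j = -3^j + 2·4^j for all 0 ≤ j ≤ r, where r ≥ 1.
Then P_{r+1} = 7P_r − 12P_{r−1} = 7·(-3^r + 2·4^r) − 12·(-3^{r−1} + 2·4^{r−1}) = -(7·3 − 12)3^{r−1} + 2·(7·4 − 12)4^{r−1} = -9·3^{r−1} + 32·4^{r−1} = -3^{r+1} + 2·4^{r+1}.
This completes the inductive step, so P_i = -3^i + 2·4^i for all i ≥ 0.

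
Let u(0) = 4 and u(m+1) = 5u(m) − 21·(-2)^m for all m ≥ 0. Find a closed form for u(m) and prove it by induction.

Claim: u(m) = 5^m + 3·(-2)^m.

Base case: u(0) = 4, and 5^0 + 3·(-2)^0 = 1 + 3 = 4.
Assume u(k) = 5^k + 3·(-2)^k for some k ≥ 0.
Then u(k+1) = 5u(k) − 21·(-2)^k = 5·(5^k + 3·(-2)^k) − 21·(-2)^k = 5^{k+1} + 15·(-2)^k − 21·(-2)^k = 5^{k+1} − 6·(-2)^k = 5^{k+1} + 3·(-2)^{k+1}.
By induction, u(m) = 5^m + 3·(-2)^m for all m ≥ 0.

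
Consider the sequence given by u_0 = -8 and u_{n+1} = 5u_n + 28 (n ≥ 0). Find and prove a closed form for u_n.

Claim: u_n = -5^n − 7.

Base case: u_0 = -8, and -5^0 − 7 = -1 − 7 = -8.
Assume u_j = -5^j − 7 for some j ≥ 0.
Then u_{j+1} = 5u_j + 28 = 5·(-5^j − 7) + 28 = -5^{j+1} − 35 + 28 = -5^{j+1} − 7.
This completes the inductive step, so u_n = -5^n − 7 for all n ≥ 0.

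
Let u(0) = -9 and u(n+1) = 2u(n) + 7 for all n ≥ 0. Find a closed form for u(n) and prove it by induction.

Claim: u(n) = -2^{n+1} − 7.

Base case: u(0) = -9, and -2^{0+1} − 7 = -2 − 7 = -9.
Assume u(j) = -2^{j+1} − 7 for some j ≥ 0.
Then u(j+1) = 2u(j) + 7 = 2·(-2^{j+1} − 7) + 7 = -2^{j+2} − 14 + 7 = -2^{j+2} − 7.
By induction, u(n) = -2^{n+1} − 7 for all n ≥ 0.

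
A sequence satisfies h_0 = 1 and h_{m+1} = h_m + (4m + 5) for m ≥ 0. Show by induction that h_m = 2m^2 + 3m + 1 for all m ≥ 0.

Base case: h_0 = 1, and 2·0^2 + 3·0 + 1 = 1.
Assume h_r = 2r^2 + 3r + 1.
Then h_{r+1} = h_r + (4r + 5) = (2r^2 + 3r + 1) + (4r + 5) = 2r^2 + 7r + 6,
and 2·(r+1)^2 + 3·(r+1) + 1 = 2r^2 + 7r + 6.
Hence h_m = 2m^2 + 3m + 1 for every m ≥ 0, by induction.

h_m = 2m^2 + 3m + 1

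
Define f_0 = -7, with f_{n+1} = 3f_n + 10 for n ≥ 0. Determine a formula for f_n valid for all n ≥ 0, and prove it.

Claim: f_n = -2·3^n − 5.

Base case: f_0 = -7, and -2·3^0 − 5 = -2 − 5 = -7.
Assume f_r = -2·3^r − 5 for some r ≥ 0.
Then f_{r+1} = 3f_r + 10 = 3·(-2·3^r − 5) + 10 = -6·3^r − 15 + 10 = -2·3^{r+1} − 5.
Hence f_n = -2·3^n − 5 for every n ≥ 0, by induction.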